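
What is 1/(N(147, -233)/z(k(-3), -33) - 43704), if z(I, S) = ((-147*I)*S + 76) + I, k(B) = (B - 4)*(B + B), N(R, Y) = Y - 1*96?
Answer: -203860/8909497769 ≈ -2.2881e-5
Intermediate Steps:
N(R, Y) = -96 + Y (N(R, Y) = Y - 96 = -96 + Y)
k(B) = 2*B*(-4 + B) (k(B) = (-4 + B)*(2*B) = 2*B*(-4 + B))
z(I, S) = 76 + I - 147*I*S (z(I, S) = (-147*I*S + 76) + I = (76 - 147*I*S) + I = 76 + I - 147*I*S)
1/(N(147, -233)/z(k(-3), -33) - 43704) = 1/((-96 - 233)/(76 + 2*(-3)*(-4 - 3) - 147*2*(-3)*(-4 - 3)*(-33)) - 43704) = 1/(-329/(76 + 2*(-3)*(-7) - 147*2*(-3)*(-7)*(-33)) - 43704) = 1/(-329/(76 + 42 - 147*42*(-33)) - 43704) = 1/(-329/(76 + 42 + 203742) - 43704) = 1/(-329/203860 - 43704) = 1/(-8909497769/203860) = -203860/8909497769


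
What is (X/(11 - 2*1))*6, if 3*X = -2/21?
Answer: -4/189 ≈ -0.021164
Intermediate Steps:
X = -2/63 (X = (-2/21)/3 = (-2*1/21)/3 = (1/3)*(-2/21) = -2/63 ≈ -0.031746)
(X/(11 - 2*1))*6 = (-2/63/(11 - 2*1))*6 = (-2/63/(11 - 2))*6 = (-2/63/9)*6 = ((1/9)*(-2/63))*6 = -2/567*6 = -4/189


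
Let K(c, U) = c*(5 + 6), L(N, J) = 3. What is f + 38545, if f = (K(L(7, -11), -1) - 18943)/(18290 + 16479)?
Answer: 1340152195/34769 ≈ 38544.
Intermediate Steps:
K(c, U) = 11*c (K(c, U) = c*11 = 11*c)
f = -18910/34769 (f = (11*3 - 18943)/(18290 + 16479) = (33 - 18943)/34769 = -18910*1/34769 = -18910/34769 ≈ -0.54388)
f + 38545 = -18910/34769 + 38545 = 1340152195/34769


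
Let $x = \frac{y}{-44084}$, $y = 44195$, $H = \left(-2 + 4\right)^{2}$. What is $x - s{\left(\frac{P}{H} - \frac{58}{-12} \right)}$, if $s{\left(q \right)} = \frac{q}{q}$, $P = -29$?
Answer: $- \frac{88279}{44084} \approx -2.0025$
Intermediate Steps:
$H = 4$ ($H = 2^{2} = 4$)
$s{\left(q \right)} = 1$
$x = - \frac{44195}{44084}$ ($x = \frac{44195}{-44084} = 44195 \left(- \frac{1}{44084}\right) = - \frac{44195}{44084} \approx -1.0025$)
$x - s{\left(\frac{P}{H} - \frac{58}{-12} \right)} = - \frac{44195}{44084} - 1 = - \frac{88279}{44084}$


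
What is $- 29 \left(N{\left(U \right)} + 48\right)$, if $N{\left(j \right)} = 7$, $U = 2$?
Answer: $-1595$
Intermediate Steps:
$- 29 \left(N{\left(U \right)} + 48\right) = - 29 \left(7 + 48\right) = \left(-29\right) 55 = -1595$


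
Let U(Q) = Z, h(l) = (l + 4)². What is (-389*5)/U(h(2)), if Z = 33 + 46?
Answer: -1945/79 ≈ -24.620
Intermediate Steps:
h(l) = (4 + l)²
Z = 79
U(Q) = 79
(-389*5)/U(h(2)) = -389*5/79 = -1945*1/79 = -1945/79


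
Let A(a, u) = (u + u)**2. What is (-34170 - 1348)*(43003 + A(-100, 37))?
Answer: -1721877122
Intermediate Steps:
A(a, u) = 4*u**2 (A(a, u) = (2*u)**2 = 4*u**2)
(-34170 - 1348)*(43003 + A(-100, 37)) = (-34170 - 1348)*(43003 + 4*37**2) = -35518*(43003 + 4*1369) = -35518*(43003 + 5476) = -35518*48479 = -1721877122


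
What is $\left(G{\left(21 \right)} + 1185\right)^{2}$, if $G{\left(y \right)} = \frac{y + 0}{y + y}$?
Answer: $\frac{5621641}{4} \approx 1.4054 \cdot 10^{6}$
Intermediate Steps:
$G{\left(y \right)} = \frac{1}{2}$ ($G{\left(y \right)} = \frac{y}{2 y} = y \frac{1}{2 y} = \frac{1}{2}$)
$\left(G{\left(21 \right)} + 1185\right)^{2} = \left(\frac{1}{2} + 1185\right)^{2} = \left(\frac{2371}{2}\right)^{2} = \frac{5621641}{4}$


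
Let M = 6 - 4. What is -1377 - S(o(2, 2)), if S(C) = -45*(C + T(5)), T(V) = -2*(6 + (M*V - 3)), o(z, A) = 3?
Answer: -2412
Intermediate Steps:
M = 2
T(V) = -6 - 4*V (T(V) = -2*(6 + (2*V - 3)) = -2*(6 + (-3 + 2*V)) = -2*(3 + 2*V) = -6 - 4*V)
S(C) = 1170 - 45*C (S(C) = -45*(C + (-6 - 4*5)) = -45*(C + (-6 - 20)) = -45*(C - 26) = -45*(-26 + C) = 1170 - 45*C)
-1377 - S(o(2, 2)) = -1377 - (1170 - 45*3) = -1377 - (1170 - 135) = -1377 - 1*1035 = -1377 - 1035 = -2412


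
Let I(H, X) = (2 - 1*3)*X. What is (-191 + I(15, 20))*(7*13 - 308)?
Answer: 45787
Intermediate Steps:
I(H, X) = -X (I(H, X) = (2 - 3)*X = -X)
(-191 + I(15, 20))*(7*13 - 308) = (-191 - 1*20)*(7*13 - 308) = (-191 - 20)*(91 - 308) = -211*(-217) = 45787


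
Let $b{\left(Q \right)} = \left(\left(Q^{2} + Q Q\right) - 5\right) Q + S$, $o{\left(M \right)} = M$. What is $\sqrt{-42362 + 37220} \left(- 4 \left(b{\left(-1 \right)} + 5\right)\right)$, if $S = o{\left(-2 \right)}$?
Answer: $- 24 i \sqrt{5142} \approx - 1721.0 i$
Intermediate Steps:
$S = -2$
$b{\left(Q \right)} = -2 + Q \left(-5 + 2 Q^{2}\right)$ ($b{\left(Q \right)} = \left(\left(Q^{2} + Q Q\right) - 5\right) Q - 2 = \left(\left(Q^{2} + Q^{2}\right) - 5\right) Q - 2 = \left(2 Q^{2} - 5\right) Q - 2 = \left(-5 + 2 Q^{2}\right) Q - 2 = Q \left(-5 + 2 Q^{2}\right) - 2 = -2 + Q \left(-5 + 2 Q^{2}\right)$)
$\sqrt{-42362 + 37220} \left(- 4 \left(b{\left(-1 \right)} + 5\right)\right) = \sqrt{-42362 + 37220} \left(- 4 \left(\left(-2 - -5 + 2 \left(-1\right)^{3}\right) + 5\right)\right) = \sqrt{-5142} \left(- 4 \left(\left(-2 + 5 + 2 \left(-1\right)\right) + 5\right)\right) = i \sqrt{5142} \left(- 4 \left(\left(-2 + 5 - 2\right) + 5\right)\right) = i \sqrt{5142} \left(- 4 \left(1 + 5\right)\right) = i \sqrt{5142} \left(\left(-4\right) 6\right) = i \sqrt{5142} \left(-24\right) = - 24 i \sqrt{5142}$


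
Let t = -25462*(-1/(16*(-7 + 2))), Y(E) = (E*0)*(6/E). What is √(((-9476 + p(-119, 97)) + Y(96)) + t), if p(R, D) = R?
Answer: 3*I*√440590/20 ≈ 99.565*I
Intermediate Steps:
Y(E) = 0 (Y(E) = 0*(6/E) = 0)
t = -12731/40 (t = -25462/((-16*(-5))) = -25462/80 = -25462*1/80 = -12731/40 ≈ -318.27)
√(((-9476 + p(-119, 97)) + Y(96)) + t) = √(((-9476 - 119) + 0) - 12731/40) = √((-9595 + 0) - 12731/40) = √(-9595 - 12731/40) = √(-396531/40) = 3*I*√440590/20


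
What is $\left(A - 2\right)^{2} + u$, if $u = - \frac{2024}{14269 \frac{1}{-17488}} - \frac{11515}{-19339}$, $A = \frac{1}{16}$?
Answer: $\frac{175543773578719}{70642736896} \approx 2485.0$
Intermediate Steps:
$A = \frac{1}{16} \approx 0.0625$
$u = \frac{684681981903}{275948191}$ ($u = - \frac{2024}{14269 \left(- \frac{1}{17488}\right)} - - \frac{11515}{19339} = - \frac{2024}{- \frac{14269}{17488}} + \frac{11515}{19339} = \left(-2024\right) \left(- \frac{17488}{14269}\right) + \frac{11515}{19339} = \frac{35395712}{14269} + \frac{11515}{19339} = \frac{684681981903}{275948191} \approx 2481.2$)
$\left(A - 2\right)^{2} + u = \left(\frac{1}{16} - 2\right)^{2} + \frac{684681981903}{275948191} = \left(- \frac{31}{16}\right)^{2} + \frac{684681981903}{275948191} = \frac{961}{256} + \frac{684681981903}{275948191} = \frac{175543773578719}{70642736896}$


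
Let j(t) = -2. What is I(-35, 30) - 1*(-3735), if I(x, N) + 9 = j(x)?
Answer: 3724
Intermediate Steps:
I(x, N) = -11 (I(x, N) = -9 - 2 = -11)
I(-35, 30) - 1*(-3735) = -11 - 1*(-3735) = -11 + 3735 = 3724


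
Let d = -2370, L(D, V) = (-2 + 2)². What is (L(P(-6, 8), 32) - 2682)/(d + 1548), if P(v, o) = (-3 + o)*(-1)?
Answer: 447/137 ≈ 3.2628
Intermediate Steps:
P(v, o) = 3 - o
L(D, V) = 0 (L(D, V) = 0² = 0)
(L(P(-6, 8), 32) - 2682)/(d + 1548) = (0 - 2682)/(-2370 + 1548) = -2682/(-822) = -2682*(-1/822) = 447/137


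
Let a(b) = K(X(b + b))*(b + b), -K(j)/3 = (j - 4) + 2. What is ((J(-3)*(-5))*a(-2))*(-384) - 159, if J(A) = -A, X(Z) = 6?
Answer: 276321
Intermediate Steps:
K(j) = 6 - 3*j (K(j) = -3*((j - 4) + 2) = -3*((-4 + j) + 2) = -3*(-2 + j) = 6 - 3*j)
a(b) = -24*b (a(b) = (6 - 3*6)*(b + b) = (6 - 18)*(2*b) = -24*b)
((J(-3)*(-5))*a(-2))*(-384) - 159 = ((-1*(-3)*(-5))*(-24*(-2)))*(-384) - 159 = ((3*(-5))*48)*(-384) - 159 = -15*48*(-384) - 159 = -720*(-384) - 159 = 276480 - 159 = 276321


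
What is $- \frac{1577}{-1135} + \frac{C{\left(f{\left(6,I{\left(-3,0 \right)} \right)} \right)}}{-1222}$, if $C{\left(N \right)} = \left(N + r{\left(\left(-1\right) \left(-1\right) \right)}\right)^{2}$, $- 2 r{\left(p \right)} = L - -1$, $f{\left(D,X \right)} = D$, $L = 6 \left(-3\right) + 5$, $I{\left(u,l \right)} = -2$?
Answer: $\frac{881827}{693485} \approx 1.2716$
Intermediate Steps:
$L = -13$ ($L = -18 + 5 = -13$)
$r{\left(p \right)} = 6$ ($r{\left(p \right)} = - \frac{-13 - -1}{2} = - \frac{-13 + 1}{2} = \left(- \frac{1}{2}\right) \left(-12\right) = 6$)
$C{\left(N \right)} = \left(6 + N\right)^{2}$ ($C{\left(N \right)} = \left(N + 6\right)^{2} = \left(6 + N\right)^{2}$)
$- \frac{1577}{-1135} + \frac{C{\left(f{\left(6,I{\left(-3,0 \right)} \right)} \right)}}{-1222} = - \frac{1577}{-1135} + \frac{\left(6 + 6\right)^{2}}{-1222} = \left(-1577\right) \left(- \frac{1}{1135}\right) + 12^{2} \left(- \frac{1}{1222}\right) = \frac{1577}{1135} + 144 \left(- \frac{1}{1222}\right) = \frac{1577}{1135} - \frac{72}{611} = \frac{881827}{693485}$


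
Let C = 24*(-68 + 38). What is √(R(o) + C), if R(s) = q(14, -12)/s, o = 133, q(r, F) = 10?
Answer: 5*I*√509390/133 ≈ 26.831*I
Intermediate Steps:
C = -720 (C = 24*(-30) = -720)
R(s) = 10/s
√(R(o) + C) = √(10/133 - 720) = √(-95750/133) = 5*I*√509390/133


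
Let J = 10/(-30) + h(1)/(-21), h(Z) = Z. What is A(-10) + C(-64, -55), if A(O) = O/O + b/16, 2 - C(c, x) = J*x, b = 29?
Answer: -5423/336 ≈ -16.140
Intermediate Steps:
J = -8/21 (J = 10/(-30) + 1/(-21) = 10*(-1/30) + 1*(-1/21) = -1/3 - 1/21 = -8/21 ≈ -0.38095)
C(c, x) = 2 + 8*x/21 (C(c, x) = 2 - (-8)*x/21 = 2 + 8*x/21)
A(O) = 45/16 (A(O) = O/O + 29/16 = 1 + 29*(1/16) = 1 + 29/16 = 45/16)
A(-10) + C(-64, -55) = 45/16 + (2 + (8/21)*(-55)) = 45/16 + (2 - 440/21) = 45/16 - 398/21 = -5423/336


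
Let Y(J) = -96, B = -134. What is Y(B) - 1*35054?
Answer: -35150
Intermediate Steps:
Y(B) - 1*35054 = -96 - 1*35054 = -96 - 35054 = -35150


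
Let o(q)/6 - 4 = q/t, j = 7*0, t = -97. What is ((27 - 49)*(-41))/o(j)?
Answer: 451/12 ≈ 37.583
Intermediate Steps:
j = 0
o(q) = 24 - 6*q/97 (o(q) = 24 + 6*(q/(-97)) = 24 + 6*(q*(-1/97)) = 24 + 6*(-q/97) = 24 - 6*q/97)
((27 - 49)*(-41))/o(j) = ((27 - 49)*(-41))/(24 - 6/97*0) = (-22*(-41))/(24 + 0) = 902/24 = 902*(1/24) = 451/12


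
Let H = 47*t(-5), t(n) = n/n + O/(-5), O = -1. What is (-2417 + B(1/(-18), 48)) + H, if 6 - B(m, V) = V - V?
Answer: -11773/5 ≈ -2354.6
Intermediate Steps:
t(n) = 6/5 (t(n) = n/n - 1/(-5) = 1 - 1*(-1/5) = 1 + 1/5 = 6/5)
H = 282/5 (H = 47*(6/5) = 282/5 ≈ 56.400)
B(m, V) = 6 (B(m, V) = 6 - (V - V) = 6 - 1*0 = 6 + 0 = 6)
(-2417 + B(1/(-18), 48)) + H = (-2417 + 6) + 282/5 = -2411 + 282/5 = -11773/5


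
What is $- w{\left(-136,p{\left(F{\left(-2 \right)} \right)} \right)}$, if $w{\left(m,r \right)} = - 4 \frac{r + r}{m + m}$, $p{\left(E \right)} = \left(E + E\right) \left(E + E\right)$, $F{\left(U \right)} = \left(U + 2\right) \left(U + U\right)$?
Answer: $0$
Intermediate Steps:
$F{\left(U \right)} = 2 U \left(2 + U\right)$ ($F{\left(U \right)} = \left(2 + U\right) 2 U = 2 U \left(2 + U\right)$)
$p{\left(E \right)} = 4 E^{2}$ ($p{\left(E \right)} = 2 E 2 E = 4 E^{2}$)
$w{\left(m,r \right)} = - \frac{4 r}{m}$ ($w{\left(m,r \right)} = - 4 \frac{2 r}{2 m} = - 4 \cdot 2 r \frac{1}{2 m} = - 4 \frac{r}{m} = - \frac{4 r}{m}$)
$- w{\left(-136,p{\left(F{\left(-2 \right)} \right)} \right)} = - \frac{\left(-4\right) 4 \left(2 \left(-2\right) \left(2 - 2\right)\right)^{2}}{-136} = - \frac{\left(-4\right) 4 \left(2 \left(-2\right) 0\right)^{2} \left(-1\right)}{136} = - \frac{\left(-4\right) 4 \cdot 0^{2} \left(-1\right)}{136} = - \frac{\left(-4\right) 4 \cdot 0 \left(-1\right)}{136} = - \frac{\left(-4\right) 0 \left(-1\right)}{136} = \left(-1\right) 0 = 0$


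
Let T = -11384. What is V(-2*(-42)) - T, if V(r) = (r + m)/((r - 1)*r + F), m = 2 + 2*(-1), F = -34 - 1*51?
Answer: 78401692/6887 ≈ 11384.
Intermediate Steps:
F = -85 (F = -34 - 51 = -85)
m = 0 (m = 2 - 2 = 0)
V(r) = r/(-85 + r*(-1 + r)) (V(r) = (r + 0)/((r - 1)*r - 85) = r/((-1 + r)*r - 85) = r/(r*(-1 + r) - 85) = r/(-85 + r*(-1 + r)))
V(-2*(-42)) - T = (-2*(-42))/(-85 + (-2*(-42))² - (-2)*(-42)) - 1*(-11384) = 84/(-85 + 84² - 1*84) + 11384 = 84/(-85 + 7056 - 84) + 11384 = 84/6887 + 11384 = 78401692/6887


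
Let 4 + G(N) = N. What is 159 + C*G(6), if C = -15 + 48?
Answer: 225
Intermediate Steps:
G(N) = -4 + N
C = 33
159 + C*G(6) = 159 + 33*(-4 + 6) = 159 + 33*2 = 159 + 66 = 225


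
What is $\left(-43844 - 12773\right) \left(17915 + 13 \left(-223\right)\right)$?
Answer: $-850160872$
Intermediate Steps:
$\left(-43844 - 12773\right) \left(17915 + 13 \left(-223\right)\right) = - 56617 \left(17915 - 2899\right) = \left(-56617\right) 15016 = -850160872$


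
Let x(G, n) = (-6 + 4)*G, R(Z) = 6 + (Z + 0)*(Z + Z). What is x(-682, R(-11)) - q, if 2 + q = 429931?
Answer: -428565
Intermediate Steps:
R(Z) = 6 + 2*Z² (R(Z) = 6 + Z*(2*Z) = 6 + 2*Z²)
x(G, n) = -2*G
q = 429929 (q = -2 + 429931 = 429929)
x(-682, R(-11)) - q = -2*(-682) - 1*429929 = 1364 - 429929 = -428565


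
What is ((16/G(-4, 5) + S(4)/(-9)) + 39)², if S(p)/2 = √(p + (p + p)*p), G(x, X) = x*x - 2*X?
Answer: 14641/9 ≈ 1626.8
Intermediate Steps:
G(x, X) = x² - 2*X
S(p) = 2*√(p + 2*p²) (S(p) = 2*√(p + (p + p)*p) = 2*√(p + (2*p)*p) = 2*√(p + 2*p²))
((16/G(-4, 5) + S(4)/(-9)) + 39)² = ((16/((-4)² - 2*5) + (2*√(4*(1 + 2*4)))/(-9)) + 39)² = ((16/(16 - 10) + (2*√(4*(1 + 8)))*(-⅑)) + 39)² = ((16/6 + (2*√(4*9))*(-⅑)) + 39)² = ((16*(⅙) + (2*√36)*(-⅑)) + 39)² = ((8/3 + (2*6)*(-⅑)) + 39)² = ((8/3 + 12*(-⅑)) + 39)² = ((8/3 - 4/3) + 39)² = (4/3 + 39)² = (121/3)² = 14641/9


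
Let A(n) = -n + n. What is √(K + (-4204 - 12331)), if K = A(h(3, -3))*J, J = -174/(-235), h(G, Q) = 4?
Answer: I*√16535 ≈ 128.59*I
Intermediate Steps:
J = 174/235 (J = -174*(-1/235) = 174/235 ≈ 0.74043)
A(n) = 0
K = 0 (K = 0*(174/235) = 0)
√(K + (-4204 - 12331)) = √(0 + (-4204 - 12331)) = √(0 - 16535) = √(-16535) = I*√16535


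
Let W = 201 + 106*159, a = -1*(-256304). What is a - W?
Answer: 239249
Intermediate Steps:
a = 256304
W = 17055 (W = 201 + 16854 = 17055)
a - W = 256304 - 1*17055 = 256304 - 17055 = 239249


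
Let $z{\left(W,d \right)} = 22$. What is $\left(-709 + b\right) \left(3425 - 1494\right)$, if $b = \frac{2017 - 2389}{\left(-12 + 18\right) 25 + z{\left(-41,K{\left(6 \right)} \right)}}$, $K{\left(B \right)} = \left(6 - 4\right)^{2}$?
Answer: $- \frac{59049980}{43} \approx -1.3733 \cdot 10^{6}$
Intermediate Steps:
$K{\left(B \right)} = 4$ ($K{\left(B \right)} = 2^{2} = 4$)
$b = - \frac{93}{43}$ ($b = \frac{2017 - 2389}{\left(-12 + 18\right) 25 + 22} = - \frac{372}{6 \cdot 25 + 22} = - \frac{372}{150 + 22} = - \frac{372}{172} = \left(-372\right) \frac{1}{172} = - \frac{93}{43} \approx -2.1628$)
$\left(-709 + b\right) \left(3425 - 1494\right) = \left(-709 - \frac{93}{43}\right) \left(3425 - 1494\right) = \left(- \frac{30580}{43}\right) 1931 = - \frac{59049980}{43}$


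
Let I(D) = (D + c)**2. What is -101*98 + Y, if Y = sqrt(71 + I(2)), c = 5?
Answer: -9898 + 2*sqrt(30) ≈ -9887.0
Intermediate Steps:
I(D) = (5 + D)**2 (I(D) = (D + 5)**2 = (5 + D)**2)
Y = 2*sqrt(30) (Y = sqrt(71 + (5 + 2)**2) = sqrt(71 + 7**2) = sqrt(71 + 49) = sqrt(120) = 2*sqrt(30) ≈ 10.954)
-101*98 + Y = -101*98 + 2*sqrt(30) = -9898 + 2*sqrt(30)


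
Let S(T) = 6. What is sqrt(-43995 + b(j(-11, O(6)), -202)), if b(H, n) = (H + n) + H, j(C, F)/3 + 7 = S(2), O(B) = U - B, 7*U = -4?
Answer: I*sqrt(44203) ≈ 210.25*I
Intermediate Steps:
U = -4/7 (U = (1/7)*(-4) = -4/7 ≈ -0.57143)
O(B) = -4/7 - B
j(C, F) = -3 (j(C, F) = -21 + 3*6 = -21 + 18 = -3)
b(H, n) = n + 2*H
sqrt(-43995 + b(j(-11, O(6)), -202)) = sqrt(-43995 + (-202 + 2*(-3))) = sqrt(-43995 + (-202 - 6)) = sqrt(-43995 - 208) = sqrt(-44203) = I*sqrt(44203)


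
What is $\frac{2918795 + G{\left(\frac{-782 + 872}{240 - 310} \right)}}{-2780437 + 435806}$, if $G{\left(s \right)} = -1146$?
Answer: $- \frac{2917649}{2344631} \approx -1.2444$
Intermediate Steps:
$\frac{2918795 + G{\left(\frac{-782 + 872}{240 - 310} \right)}}{-2780437 + 435806} = \frac{2918795 - 1146}{-2780437 + 435806} = \frac{2917649}{-2344631} = 2917649 \left(- \frac{1}{2344631}\right) = - \frac{2917649}{2344631}$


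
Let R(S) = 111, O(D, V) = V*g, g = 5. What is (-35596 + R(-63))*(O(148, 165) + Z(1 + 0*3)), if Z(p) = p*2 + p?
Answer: -29381580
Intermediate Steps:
Z(p) = 3*p (Z(p) = 2*p + p = 3*p)
O(D, V) = 5*V (O(D, V) = V*5 = 5*V)
(-35596 + R(-63))*(O(148, 165) + Z(1 + 0*3)) = (-35596 + 111)*(5*165 + 3*(1 + 0*3)) = -35485*(825 + 3*(1 + 0)) = -35485*(825 + 3*1) = -35485*(825 + 3) = -35485*828 = -29381580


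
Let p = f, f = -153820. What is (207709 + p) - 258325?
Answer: -204436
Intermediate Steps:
p = -153820
(207709 + p) - 258325 = (207709 - 153820) - 258325 = 53889 - 258325 = -204436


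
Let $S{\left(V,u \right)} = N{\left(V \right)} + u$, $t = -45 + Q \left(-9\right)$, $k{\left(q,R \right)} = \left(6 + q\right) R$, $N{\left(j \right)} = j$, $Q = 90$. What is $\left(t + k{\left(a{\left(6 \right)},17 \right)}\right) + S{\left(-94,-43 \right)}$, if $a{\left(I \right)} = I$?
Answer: $-788$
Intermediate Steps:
$k{\left(q,R \right)} = R \left(6 + q\right)$
$t = -855$ ($t = -45 + 90 \left(-9\right) = -45 - 810 = -855$)
$S{\left(V,u \right)} = V + u$
$\left(t + k{\left(a{\left(6 \right)},17 \right)}\right) + S{\left(-94,-43 \right)} = \left(-855 + 17 \left(6 + 6\right)\right) - 137 = \left(-855 + 17 \cdot 12\right) - 137 = \left(-855 + 204\right) - 137 = -651 - 137 = -788$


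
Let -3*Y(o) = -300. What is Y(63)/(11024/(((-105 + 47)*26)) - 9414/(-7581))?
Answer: -3664150/222361 ≈ -16.478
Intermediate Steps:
Y(o) = 100 (Y(o) = -⅓*(-300) = 100)
Y(63)/(11024/(((-105 + 47)*26)) - 9414/(-7581)) = 100/(11024/(((-105 + 47)*26)) - 9414/(-7581)) = 100/(11024/((-58*26)) - 9414*(-1/7581)) = 100/(11024/(-1508) + 3138/2527) = 100/(11024*(-1/1508) + 3138/2527) = 100/(-212/29 + 3138/2527) = 100/(-444722/73283) = 100*(-73283/444722) = -3664150/222361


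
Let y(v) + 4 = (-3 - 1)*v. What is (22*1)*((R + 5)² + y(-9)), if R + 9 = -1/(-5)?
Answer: 25542/25 ≈ 1021.7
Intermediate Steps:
R = -44/5 (R = -9 - 1/(-5) = -9 - 1*(-⅕) = -9 + ⅕ = -44/5 ≈ -8.8000)
y(v) = -4 - 4*v (y(v) = -4 + (-3 - 1)*v = -4 - 4*v)
(22*1)*((R + 5)² + y(-9)) = (22*1)*((-44/5 + 5)² + (-4 - 4*(-9))) = 22*((-19/5)² + (-4 + 36)) = 22*(361/25 + 32) = 22*(1161/25) = 25542/25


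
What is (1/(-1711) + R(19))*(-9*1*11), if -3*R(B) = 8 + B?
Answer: 1524600/1711 ≈ 891.06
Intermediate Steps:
R(B) = -8/3 - B/3 (R(B) = -(8 + B)/3 = -8/3 - B/3)
(1/(-1711) + R(19))*(-9*1*11) = (1/(-1711) + (-8/3 - ⅓*19))*(-9*1*11) = (-1/1711 + (-8/3 - 19/3))*(-9*11) = (-1/1711 - 9)*(-99) = -15400/1711*(-99) = 1524600/1711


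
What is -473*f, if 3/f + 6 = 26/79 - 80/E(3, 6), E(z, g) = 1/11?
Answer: 112101/69968 ≈ 1.6022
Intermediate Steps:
E(z, g) = 1/11
f = -237/69968 (f = 3/(-6 + (26/79 - 80/1/11)) = 3/(-6 + (26*(1/79) - 80*11)) = 3/(-6 + (26/79 - 880)) = 3/(-6 - 69494/79) = 3/(-69968/79) = 3*(-79/69968) = -237/69968 ≈ -0.0033873)
-473*f = -473*(-237/69968) = 112101/69968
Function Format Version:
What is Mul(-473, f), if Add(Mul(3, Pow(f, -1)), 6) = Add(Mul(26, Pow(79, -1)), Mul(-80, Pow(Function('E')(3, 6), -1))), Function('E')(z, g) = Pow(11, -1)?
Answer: Rational(112101, 69968) ≈ 1.6022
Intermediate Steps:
Function('E')(z, g) = Rational(1, 11)
f = Rational(-237, 69968) (f = Mul(3, Pow(Add(-6, Add(Mul(26, Pow(79, -1)), Mul(-80, Pow(Rational(1, 11), -1)))), -1)) = Mul(3, Pow(Add(-6, Add(Mul(26, Rational(1, 79)), Mul(-80, 11))), -1)) = Mul(3, Pow(Add(-6, Add(Rational(26, 79), -880)), -1)) = Mul(3, Pow(Add(-6, Rational(-69494, 79)), -1)) = Mul(3, Pow(Rational(-69968, 79), -1)) = Mul(3, Rational(-79, 69968)) = Rational(-237, 69968) ≈ -0.0033873)
Mul(-473, f) = Mul(-473, Rational(-237, 69968)) = Rational(112101, 69968)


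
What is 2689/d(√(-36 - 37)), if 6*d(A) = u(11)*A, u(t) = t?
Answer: -16134*I*√73/803 ≈ -171.67*I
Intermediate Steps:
d(A) = 11*A/6 (d(A) = (11*A)/6 = 11*A/6)
2689/d(√(-36 - 37)) = 2689/((11*√(-36 - 37)/6)) = 2689/((11*√(-73)/6)) = 2689/((11*(I*√73)/6)) = 2689/((11*I*√73/6)) = 2689*(-6*I*√73/803) = -16134*I*√73/803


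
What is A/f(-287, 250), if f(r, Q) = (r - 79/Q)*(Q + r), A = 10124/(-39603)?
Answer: -2531000/105251823819 ≈ -2.4047e-5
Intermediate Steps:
A = -10124/39603 (A = 10124*(-1/39603) = -10124/39603 ≈ -0.25564)
f(r, Q) = (Q + r)*(r - 79/Q)
A/f(-287, 250) = -10124/(39603*(-79 + (-287)² + 250*(-287) - 79*(-287)/250)) = -10124/(39603*(-79 + 82369 - 71750 - 79*(-287)*1/250)) = -10124/(39603*(-79 + 82369 - 71750 + 22673/250)) = -10124/(39603*2657673/250) = -10124/39603*250/2657673 = -2531000/105251823819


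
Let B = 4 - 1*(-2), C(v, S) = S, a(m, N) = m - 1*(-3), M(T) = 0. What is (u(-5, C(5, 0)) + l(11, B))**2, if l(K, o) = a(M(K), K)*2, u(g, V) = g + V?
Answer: 1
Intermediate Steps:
a(m, N) = 3 + m (a(m, N) = m + 3 = 3 + m)
u(g, V) = V + g
B = 6 (B = 4 + 2 = 6)
l(K, o) = 6 (l(K, o) = (3 + 0)*2 = 3*2 = 6)
(u(-5, C(5, 0)) + l(11, B))**2 = ((0 - 5) + 6)**2 = (-5 + 6)**2 = 1**2 = 1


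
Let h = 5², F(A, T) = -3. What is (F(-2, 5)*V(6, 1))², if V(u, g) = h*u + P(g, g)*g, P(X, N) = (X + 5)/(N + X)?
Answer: 210681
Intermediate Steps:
P(X, N) = (5 + X)/(N + X)
h = 25
V(u, g) = 5/2 + g/2 + 25*u (V(u, g) = 25*u + ((5 + g)/(g + g))*g = 25*u + ((5 + g)/((2*g)))*g = 25*u + ((1/(2*g))*(5 + g))*g = 25*u + ((5 + g)/(2*g))*g = 25*u + (5/2 + g/2) = 5/2 + g/2 + 25*u)
(F(-2, 5)*V(6, 1))² = (-3*(5/2 + (½)*1 + 25*6))² = (-3*(5/2 + ½ + 150))² = (-3*153)² = (-459)² = 210681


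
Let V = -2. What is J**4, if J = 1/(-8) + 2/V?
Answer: 6561/4096 ≈ 1.6018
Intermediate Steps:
J = -9/8 (J = 1/(-8) + 2/(-2) = 1*(-1/8) + 2*(-1/2) = -1/8 - 1 = -9/8 ≈ -1.1250)
J**4 = (-9/8)**4 = 6561/4096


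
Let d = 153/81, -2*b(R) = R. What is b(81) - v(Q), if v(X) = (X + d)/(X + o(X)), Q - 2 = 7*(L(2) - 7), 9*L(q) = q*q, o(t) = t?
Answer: -32373/790 ≈ -40.978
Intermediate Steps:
b(R) = -R/2
L(q) = q²/9 (L(q) = (q*q)/9 = q²/9)
Q = -395/9 (Q = 2 + 7*((⅑)*2² - 7) = 2 + 7*((⅑)*4 - 7) = 2 + 7*(4/9 - 7) = 2 + 7*(-59/9) = 2 - 413/9 = -395/9 ≈ -43.889)
d = 17/9 (d = 153*(1/81) = 17/9 ≈ 1.8889)
v(X) = (17/9 + X)/(2*X) (v(X) = (X + 17/9)/(X + X) = (17/9 + X)/((2*X)) = (17/9 + X)*(1/(2*X)) = (17/9 + X)/(2*X))
b(81) - v(Q) = -½*81 - (17 + 9*(-395/9))/(18*(-395/9)) = -81/2 - (-9)*(17 - 395)/(18*395) = -81/2 - (-9)*(-378)/(18*395) = -81/2 - 1*189/395 = -81/2 - 189/395 = -32373/790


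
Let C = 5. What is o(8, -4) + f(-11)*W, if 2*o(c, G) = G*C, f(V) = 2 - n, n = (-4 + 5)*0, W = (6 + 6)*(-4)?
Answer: -106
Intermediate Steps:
W = -48 (W = 12*(-4) = -48)
n = 0 (n = 1*0 = 0)
f(V) = 2 (f(V) = 2 - 1*0 = 2 + 0 = 2)
o(c, G) = 5*G/2 (o(c, G) = (G*5)/2 = (5*G)/2 = 5*G/2)
o(8, -4) + f(-11)*W = (5/2)*(-4) + 2*(-48) = -10 - 96 = -106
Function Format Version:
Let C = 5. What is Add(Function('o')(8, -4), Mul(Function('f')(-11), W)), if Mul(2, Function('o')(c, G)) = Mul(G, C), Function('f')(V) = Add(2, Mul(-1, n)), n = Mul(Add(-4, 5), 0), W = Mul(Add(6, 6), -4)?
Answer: -106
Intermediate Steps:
W = -48 (W = Mul(12, -4) = -48)
n = 0 (n = Mul(1, 0) = 0)
Function('f')(V) = 2 (Function('f')(V) = Add(2, Mul(-1, 0)) = Add(2, 0) = 2)
Function('o')(c, G) = Mul(Rational(5, 2), G) (Function('o')(c, G) = Mul(Rational(1, 2), Mul(G, 5)) = Mul(Rational(1, 2), Mul(5, G)) = Mul(Rational(5, 2), G))
Add(Function('o')(8, -4), Mul(Function('f')(-11), W)) = Add(Mul(Rational(5, 2), -4), Mul(2, -48)) = Add(-10, -96) = -106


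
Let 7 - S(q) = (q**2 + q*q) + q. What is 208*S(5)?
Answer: -9984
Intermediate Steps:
S(q) = 7 - q - 2*q**2 (S(q) = 7 - ((q**2 + q*q) + q) = 7 - ((q**2 + q**2) + q) = 7 - (2*q**2 + q) = 7 - (q + 2*q**2) = 7 + (-q - 2*q**2) = 7 - q - 2*q**2)
208*S(5) = 208*(7 - 1*5 - 2*5**2) = 208*(7 - 5 - 2*25) = 208*(7 - 5 - 50) = 208*(-48) = -9984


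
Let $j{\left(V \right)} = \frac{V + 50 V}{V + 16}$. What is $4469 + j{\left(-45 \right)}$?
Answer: $\frac{131896}{29} \approx 4548.1$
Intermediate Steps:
$j{\left(V \right)} = \frac{51 V}{16 + V}$
$4469 + j{\left(-45 \right)} = 4469 + 51 \left(-45\right) \frac{1}{16 - 45} = 4469 + 51 \left(-45\right) \frac{1}{-29} = 4469 + 51 \left(-45\right) \left(- \frac{1}{29}\right) = 4469 + \frac{2295}{29} = \frac{131896}{29}$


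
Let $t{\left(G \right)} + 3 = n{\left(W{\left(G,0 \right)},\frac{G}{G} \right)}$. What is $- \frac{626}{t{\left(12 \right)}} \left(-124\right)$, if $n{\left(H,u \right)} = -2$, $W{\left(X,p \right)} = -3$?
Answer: $- \frac{77624}{5} \approx -15525.0$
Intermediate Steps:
$t{\left(G \right)} = -5$ ($t{\left(G \right)} = -3 - 2 = -5$)
$- \frac{626}{t{\left(12 \right)}} \left(-124\right) = - \frac{626}{-5} \left(-124\right) = \left(-626\right) \left(- \frac{1}{5}\right) \left(-124\right) = \frac{626}{5} \left(-124\right) = - \frac{77624}{5}$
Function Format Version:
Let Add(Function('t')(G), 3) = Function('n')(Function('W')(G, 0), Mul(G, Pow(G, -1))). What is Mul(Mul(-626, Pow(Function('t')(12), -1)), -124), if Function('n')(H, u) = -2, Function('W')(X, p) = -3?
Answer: Rational(-77624, 5) ≈ -15525.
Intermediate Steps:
Function('t')(G) = -5 (Function('t')(G) = Add(-3, -2) = -5)
Mul(Mul(-626, Pow(Function('t')(12), -1)), -124) = Mul(Mul(-626, Pow(-5, -1)), -124) = Mul(Mul(-626, Rational(-1, 5)), -124) = Mul(Rational(626, 5), -124) = Rational(-77624, 5)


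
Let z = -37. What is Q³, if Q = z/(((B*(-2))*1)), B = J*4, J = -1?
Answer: -50653/512 ≈ -98.932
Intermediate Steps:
B = -4 (B = -1*4 = -4)
Q = -37/8 (Q = -37/(-4*(-2)*1) = -37/(8*1) = -37/8 ≈ -4.6250)
Q³ = (-37/8)³ = -50653/512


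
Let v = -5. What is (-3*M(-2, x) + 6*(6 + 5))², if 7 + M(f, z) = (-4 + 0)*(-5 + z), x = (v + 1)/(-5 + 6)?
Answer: 441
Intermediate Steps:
x = -4 (x = (-5 + 1)/(-5 + 6) = -4/1 = -4*1 = -4)
M(f, z) = 13 - 4*z (M(f, z) = -7 + (-4 + 0)*(-5 + z) = -7 - 4*(-5 + z) = -7 + (20 - 4*z) = 13 - 4*z)
(-3*M(-2, x) + 6*(6 + 5))² = (-3*(13 - 4*(-4)) + 6*(6 + 5))² = (-3*(13 + 16) + 6*11)² = (-3*29 + 66)² = (-87 + 66)² = (-21)² = 441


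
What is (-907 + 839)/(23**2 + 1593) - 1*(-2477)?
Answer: 2628063/1061 ≈ 2477.0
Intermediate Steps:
(-907 + 839)/(23**2 + 1593) - 1*(-2477) = -68/(529 + 1593) + 2477 = -68/2122 + 2477 = -68*1/2122 + 2477 = -34/1061 + 2477 = 2628063/1061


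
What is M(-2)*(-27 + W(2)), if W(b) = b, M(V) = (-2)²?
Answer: -100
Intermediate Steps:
M(V) = 4
M(-2)*(-27 + W(2)) = 4*(-27 + 2) = 4*(-25) = -100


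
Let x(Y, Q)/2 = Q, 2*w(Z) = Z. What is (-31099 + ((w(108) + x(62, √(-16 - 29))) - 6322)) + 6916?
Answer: -30451 + 6*I*√5 ≈ -30451.0 + 13.416*I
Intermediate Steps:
w(Z) = Z/2
x(Y, Q) = 2*Q
(-31099 + ((w(108) + x(62, √(-16 - 29))) - 6322)) + 6916 = (-31099 + (((½)*108 + 2*√(-16 - 29)) - 6322)) + 6916 = (-31099 + ((54 + 2*√(-45)) - 6322)) + 6916 = (-31099 + ((54 + 2*(3*I*√5)) - 6322)) + 6916 = (-31099 + ((54 + 6*I*√5) - 6322)) + 6916 = (-31099 + (-6268 + 6*I*√5)) + 6916 = (-37367 + 6*I*√5) + 6916 = -30451 + 6*I*√5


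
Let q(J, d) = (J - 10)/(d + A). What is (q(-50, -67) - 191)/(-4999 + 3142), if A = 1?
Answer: 697/6809 ≈ 0.10236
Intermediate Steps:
q(J, d) = (-10 + J)/(1 + d) (q(J, d) = (J - 10)/(d + 1) = (-10 + J)/(1 + d))
(q(-50, -67) - 191)/(-4999 + 3142) = ((-10 - 50)/(1 - 67) - 191)/(-4999 + 3142) = (-60/(-66) - 191)/(-1857) = (-1/66*(-60) - 191)*(-1/1857) = (10/11 - 191)*(-1/1857) = -2091/11*(-1/1857) = 697/6809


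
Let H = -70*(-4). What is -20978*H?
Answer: -5873840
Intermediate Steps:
H = 280
-20978*H = -20978*280 = -5873840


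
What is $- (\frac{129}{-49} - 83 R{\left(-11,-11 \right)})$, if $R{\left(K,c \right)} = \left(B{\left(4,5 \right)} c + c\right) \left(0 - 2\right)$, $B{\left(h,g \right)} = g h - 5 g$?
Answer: $- \frac{357767}{49} \approx -7301.4$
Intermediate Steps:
$B{\left(h,g \right)} = - 5 g + g h$
$R{\left(K,c \right)} = 8 c$ ($R{\left(K,c \right)} = \left(5 \left(-5 + 4\right) c + c\right) \left(0 - 2\right) = \left(5 \left(-1\right) c + c\right) \left(-2\right) = \left(- 5 c + c\right) \left(-2\right) = - 4 c \left(-2\right) = 8 c$)
$- (\frac{129}{-49} - 83 R{\left(-11,-11 \right)}) = - (\frac{129}{-49} - 83 \cdot 8 \left(-11\right)) = - (129 \left(- \frac{1}{49}\right) - -7304) = - (- \frac{129}{49} + 7304) = \left(-1\right) \frac{357767}{49} = - \frac{357767}{49}$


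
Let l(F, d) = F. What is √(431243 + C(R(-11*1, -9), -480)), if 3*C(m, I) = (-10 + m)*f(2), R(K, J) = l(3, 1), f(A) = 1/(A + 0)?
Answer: √15524706/6 ≈ 656.69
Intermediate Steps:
f(A) = 1/A
R(K, J) = 3
C(m, I) = -5/3 + m/6 (C(m, I) = ((-10 + m)/2)/3 = ((-10 + m)*(½))/3 = (-5 + m/2)/3 = -5/3 + m/6)
√(431243 + C(R(-11*1, -9), -480)) = √(431243 + (-5/3 + (⅙)*3)) = √(431243 + (-5/3 + ½)) = √(431243 - 7/6) = √(2587451/6) = √15524706/6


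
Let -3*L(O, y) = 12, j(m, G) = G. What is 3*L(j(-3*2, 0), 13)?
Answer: -12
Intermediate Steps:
L(O, y) = -4 (L(O, y) = -1/3*12 = -4)
3*L(j(-3*2, 0), 13) = 3*(-4) = -12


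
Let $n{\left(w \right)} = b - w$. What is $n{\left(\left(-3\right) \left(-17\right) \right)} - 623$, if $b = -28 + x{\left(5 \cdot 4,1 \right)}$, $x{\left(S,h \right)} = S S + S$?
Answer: $-282$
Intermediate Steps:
$x{\left(S,h \right)} = S + S^{2}$ ($x{\left(S,h \right)} = S^{2} + S = S + S^{2}$)
$b = 392$ ($b = -28 + 5 \cdot 4 \left(1 + 5 \cdot 4\right) = -28 + 20 \left(1 + 20\right) = -28 + 20 \cdot 21 = -28 + 420 = 392$)
$n{\left(w \right)} = 392 - w$
$n{\left(\left(-3\right) \left(-17\right) \right)} - 623 = \left(392 - \left(-3\right) \left(-17\right)\right) - 623 = \left(392 - 51\right) - 623 = 341 - 623 = -282$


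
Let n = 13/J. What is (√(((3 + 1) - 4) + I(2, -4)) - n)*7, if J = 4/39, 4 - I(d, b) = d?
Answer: -3549/4 + 7*√2 ≈ -877.35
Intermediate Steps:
I(d, b) = 4 - d
J = 4/39 (J = 4*(1/39) = 4/39 ≈ 0.10256)
n = 507/4 (n = 13/(4/39) = 13*(39/4) = 507/4 ≈ 126.75)
(√(((3 + 1) - 4) + I(2, -4)) - n)*7 = (√(((3 + 1) - 4) + (4 - 1*2)) - 1*507/4)*7 = (√((4 - 4) + (4 - 2)) - 507/4)*7 = (√(0 + 2) - 507/4)*7 = (√2 - 507/4)*7 = (-507/4 + √2)*7 = -3549/4 + 7*√2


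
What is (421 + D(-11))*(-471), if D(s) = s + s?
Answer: -187929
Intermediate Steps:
D(s) = 2*s
(421 + D(-11))*(-471) = (421 + 2*(-11))*(-471) = (421 - 22)*(-471) = 399*(-471) = -187929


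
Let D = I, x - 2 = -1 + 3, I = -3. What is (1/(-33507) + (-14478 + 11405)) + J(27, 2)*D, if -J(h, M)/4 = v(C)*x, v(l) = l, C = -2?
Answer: -106183684/33507 ≈ -3169.0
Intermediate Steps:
x = 4 (x = 2 + (-1 + 3) = 2 + 2 = 4)
D = -3
J(h, M) = 32 (J(h, M) = -(-8)*4 = -4*(-8) = 32)
(1/(-33507) + (-14478 + 11405)) + J(27, 2)*D = (1/(-33507) + (-14478 + 11405)) + 32*(-3) = (-1/33507 - 3073) - 96 = -102967012/33507 - 96 = -106183684/33507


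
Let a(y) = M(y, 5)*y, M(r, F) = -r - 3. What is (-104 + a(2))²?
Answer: 12996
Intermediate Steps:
M(r, F) = -3 - r
a(y) = y*(-3 - y) (a(y) = (-3 - y)*y = y*(-3 - y))
(-104 + a(2))² = (-104 - 1*2*(3 + 2))² = (-104 - 1*2*5)² = (-104 - 10)² = (-114)² = 12996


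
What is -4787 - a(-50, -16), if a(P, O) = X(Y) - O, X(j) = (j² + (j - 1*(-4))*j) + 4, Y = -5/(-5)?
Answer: -4813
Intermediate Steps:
Y = 1 (Y = -5*(-⅕) = 1)
X(j) = 4 + j² + j*(4 + j) (X(j) = (j² + (j + 4)*j) + 4 = (j² + (4 + j)*j) + 4 = (j² + j*(4 + j)) + 4 = 4 + j² + j*(4 + j))
a(P, O) = 10 - O (a(P, O) = (4 + 2*1² + 4*1) - O = (4 + 2*1 + 4) - O = (4 + 2 + 4) - O = 10 - O)
-4787 - a(-50, -16) = -4787 - (10 - 1*(-16)) = -4787 - (10 + 16) = -4787 - 1*26 = -4787 - 26 = -4813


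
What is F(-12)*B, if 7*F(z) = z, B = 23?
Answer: -276/7 ≈ -39.429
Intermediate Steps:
F(z) = z/7
F(-12)*B = ((⅐)*(-12))*23 = -12/7*23 = -276/7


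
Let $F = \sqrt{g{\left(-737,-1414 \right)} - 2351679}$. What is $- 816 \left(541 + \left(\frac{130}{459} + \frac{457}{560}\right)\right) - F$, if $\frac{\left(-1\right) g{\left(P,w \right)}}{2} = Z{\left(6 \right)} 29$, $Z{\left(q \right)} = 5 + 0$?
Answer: $- \frac{139341203}{315} - i \sqrt{2351969} \approx -4.4235 \cdot 10^{5} - 1533.6 i$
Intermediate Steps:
$Z{\left(q \right)} = 5$
$g{\left(P,w \right)} = -290$ ($g{\left(P,w \right)} = - 2 \cdot 5 \cdot 29 = \left(-2\right) 145 = -290$)
$F = i \sqrt{2351969}$ ($F = \sqrt{-290 - 2351679} = \sqrt{-2351969} = i \sqrt{2351969} \approx 1533.6 i$)
$- 816 \left(541 + \left(\frac{130}{459} + \frac{457}{560}\right)\right) - F = - 816 \left(541 + \left(\frac{130}{459} + \frac{457}{560}\right)\right) - i \sqrt{2351969} = - 816 \left(541 + \frac{282563}{257040}\right) - i \sqrt{2351969} = \left(-816\right) \frac{139341203}{257040} - i \sqrt{2351969} = - \frac{139341203}{315} - i \sqrt{2351969}$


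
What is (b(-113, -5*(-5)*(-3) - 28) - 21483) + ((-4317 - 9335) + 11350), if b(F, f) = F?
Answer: -23898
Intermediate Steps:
(b(-113, -5*(-5)*(-3) - 28) - 21483) + ((-4317 - 9335) + 11350) = (-113 - 21483) + ((-4317 - 9335) + 11350) = -21596 + (-13652 + 11350) = -21596 - 2302 = -23898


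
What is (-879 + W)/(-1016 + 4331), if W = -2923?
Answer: -3802/3315 ≈ -1.1469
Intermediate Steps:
(-879 + W)/(-1016 + 4331) = (-879 - 2923)/(-1016 + 4331) = -3802/3315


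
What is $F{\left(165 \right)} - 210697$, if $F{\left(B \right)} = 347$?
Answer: $-210350$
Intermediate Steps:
$F{\left(165 \right)} - 210697 = 347 - 210697 = -210350$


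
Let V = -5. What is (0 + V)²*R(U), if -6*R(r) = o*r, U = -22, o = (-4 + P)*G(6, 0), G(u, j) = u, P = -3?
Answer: -3850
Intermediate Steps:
o = -42 (o = (-4 - 3)*6 = -7*6 = -42)
R(r) = 7*r (R(r) = -(-7)*r = 7*r)
(0 + V)²*R(U) = (0 - 5)²*(7*(-22)) = (-5)²*(-154) = 25*(-154) = -3850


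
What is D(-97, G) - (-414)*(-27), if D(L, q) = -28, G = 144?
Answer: -11206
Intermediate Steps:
D(-97, G) - (-414)*(-27) = -28 - (-414)*(-27) = -28 - 1*11178 = -28 - 11178 = -11206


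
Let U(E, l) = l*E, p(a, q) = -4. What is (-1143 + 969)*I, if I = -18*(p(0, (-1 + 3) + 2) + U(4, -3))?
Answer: -50112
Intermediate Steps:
U(E, l) = E*l
I = 288 (I = -18*(-4 + 4*(-3)) = -18*(-4 - 12) = -18*(-16) = 288)
(-1143 + 969)*I = (-1143 + 969)*288 = -174*288 = -50112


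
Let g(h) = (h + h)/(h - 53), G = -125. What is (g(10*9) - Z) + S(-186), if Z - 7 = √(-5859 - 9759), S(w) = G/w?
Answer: -10069/6882 - I*√15618 ≈ -1.4631 - 124.97*I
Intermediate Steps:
S(w) = -125/w
g(h) = 2*h/(-53 + h) (g(h) = (2*h)/(-53 + h) = 2*h/(-53 + h))
Z = 7 + I*√15618 (Z = 7 + √(-5859 - 9759) = 7 + √(-15618) = 7 + I*√15618 ≈ 7.0 + 124.97*I)
(g(10*9) - Z) + S(-186) = (2*(10*9)/(-53 + 10*9) - (7 + I*√15618)) - 125/(-186) = (2*90/(-53 + 90) + (-7 - I*√15618)) - 125*(-1/186) = (2*90/37 + (-7 - I*√15618)) + 125/186 = (2*90*(1/37) + (-7 - I*√15618)) + 125/186 = (180/37 + (-7 - I*√15618)) + 125/186 = (-79/37 - I*√15618) + 125/186 = -10069/6882 - I*√15618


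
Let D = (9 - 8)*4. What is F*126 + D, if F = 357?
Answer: 44986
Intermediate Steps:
D = 4 (D = 1*4 = 4)
F*126 + D = 357*126 + 4 = 44982 + 4 = 44986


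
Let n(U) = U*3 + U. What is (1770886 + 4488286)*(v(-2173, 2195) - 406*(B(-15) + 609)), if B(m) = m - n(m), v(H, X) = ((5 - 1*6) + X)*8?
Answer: -1552099399184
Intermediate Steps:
v(H, X) = -8 + 8*X (v(H, X) = ((5 - 6) + X)*8 = (-1 + X)*8 = -8 + 8*X)
n(U) = 4*U (n(U) = 3*U + U = 4*U)
B(m) = -3*m (B(m) = m - 4*m = -3*m)
(1770886 + 4488286)*(v(-2173, 2195) - 406*(B(-15) + 609)) = (1770886 + 4488286)*((-8 + 8*2195) - 406*(-3*(-15) + 609)) = 6259172*((-8 + 17560) - 406*(45 + 609)) = 6259172*(17552 - 406*654) = 6259172*(17552 - 265524) = 6259172*(-247972) = -1552099399184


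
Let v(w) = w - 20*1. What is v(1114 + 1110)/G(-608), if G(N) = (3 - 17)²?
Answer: 551/49 ≈ 11.245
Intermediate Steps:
v(w) = -20 + w (v(w) = w - 20 = -20 + w)
G(N) = 196 (G(N) = (-14)² = 196)
v(1114 + 1110)/G(-608) = (-20 + (1114 + 1110))/196 = (-20 + 2224)*(1/196) = 2204*(1/196) = 551/49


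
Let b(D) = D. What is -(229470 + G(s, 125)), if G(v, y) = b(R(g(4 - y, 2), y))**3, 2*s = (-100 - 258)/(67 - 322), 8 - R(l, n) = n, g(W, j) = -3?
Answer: 1372143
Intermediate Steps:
R(l, n) = 8 - n
s = 179/255 (s = ((-100 - 258)/(67 - 322))/2 = (-358/(-255))/2 = (-358*(-1/255))/2 = (1/2)*(358/255) = 179/255 ≈ 0.70196)
G(v, y) = (8 - y)**3
-(229470 + G(s, 125)) = -(229470 - (-8 + 125)**3) = -(229470 - 1*117**3) = -(229470 - 1*1601613) = -(229470 - 1601613) = -1*(-1372143) = 1372143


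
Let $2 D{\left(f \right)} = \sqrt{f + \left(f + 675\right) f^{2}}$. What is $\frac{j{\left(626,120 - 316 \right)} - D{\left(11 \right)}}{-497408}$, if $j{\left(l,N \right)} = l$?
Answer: $- \frac{313}{248704} + \frac{\sqrt{83017}}{994816} \approx -0.0009689$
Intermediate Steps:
$D{\left(f \right)} = \frac{\sqrt{f + f^{2} \left(675 + f\right)}}{2}$ ($D{\left(f \right)} = \frac{\sqrt{f + \left(f + 675\right) f^{2}}}{2} = \frac{\sqrt{f + \left(675 + f\right) f^{2}}}{2} = \frac{\sqrt{f + f^{2} \left(675 + f\right)}}{2}$)
$\frac{j{\left(626,120 - 316 \right)} - D{\left(11 \right)}}{-497408} = \frac{626 - \frac{\sqrt{11 \left(1 + 11^{2} + 675 \cdot 11\right)}}{2}}{-497408} = \left(626 - \frac{\sqrt{11 \left(1 + 121 + 7425\right)}}{2}\right) \left(- \frac{1}{497408}\right) = \left(626 - \frac{\sqrt{11 \cdot 7547}}{2}\right) \left(- \frac{1}{497408}\right) = \left(626 - \frac{\sqrt{83017}}{2}\right) \left(- \frac{1}{497408}\right) = - \frac{313}{248704} + \frac{\sqrt{83017}}{994816}$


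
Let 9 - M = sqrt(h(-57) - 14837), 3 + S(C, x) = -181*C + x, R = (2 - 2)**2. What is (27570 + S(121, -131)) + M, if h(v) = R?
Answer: 5544 - I*sqrt(14837) ≈ 5544.0 - 121.81*I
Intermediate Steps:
R = 0 (R = 0**2 = 0)
h(v) = 0
S(C, x) = -3 + x - 181*C (S(C, x) = -3 + (-181*C + x) = -3 + (x - 181*C) = -3 + x - 181*C)
M = 9 - I*sqrt(14837) (M = 9 - sqrt(0 - 14837) = 9 - sqrt(-14837) = 9 - I*sqrt(14837) ≈ 9.0 - 121.81*I)
(27570 + S(121, -131)) + M = (27570 + (-3 - 131 - 181*121)) + (9 - I*sqrt(14837)) = (27570 + (-3 - 131 - 21901)) + (9 - I*sqrt(14837)) = (27570 - 22035) + (9 - I*sqrt(14837)) = 5535 + (9 - I*sqrt(14837)) = 5544 - I*sqrt(14837)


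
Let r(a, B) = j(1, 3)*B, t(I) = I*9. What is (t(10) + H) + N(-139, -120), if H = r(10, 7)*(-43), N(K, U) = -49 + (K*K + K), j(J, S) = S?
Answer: 18320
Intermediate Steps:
t(I) = 9*I
r(a, B) = 3*B
N(K, U) = -49 + K + K**2 (N(K, U) = -49 + (K**2 + K) = -49 + (K + K**2) = -49 + K + K**2)
H = -903 (H = (3*7)*(-43) = 21*(-43) = -903)
(t(10) + H) + N(-139, -120) = (9*10 - 903) + (-49 - 139 + (-139)**2) = (90 - 903) + (-49 - 139 + 19321) = -813 + 19133 = 18320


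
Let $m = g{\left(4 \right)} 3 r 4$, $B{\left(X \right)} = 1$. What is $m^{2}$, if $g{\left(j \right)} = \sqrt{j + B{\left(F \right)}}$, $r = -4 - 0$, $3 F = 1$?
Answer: $11520$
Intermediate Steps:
$F = \frac{1}{3}$ ($F = \frac{1}{3} \cdot 1 = \frac{1}{3} \approx 0.33333$)
$r = -4$ ($r = -4 + 0 = -4$)
$g{\left(j \right)} = \sqrt{1 + j}$ ($g{\left(j \right)} = \sqrt{j + 1} = \sqrt{1 + j}$)
$m = - 48 \sqrt{5}$ ($m = \sqrt{1 + 4} \cdot 3 \left(-4\right) 4 = \sqrt{5} \left(\left(-12\right) 4\right) = \sqrt{5} \left(-48\right) = - 48 \sqrt{5} \approx -107.33$)
$m^{2} = \left(- 48 \sqrt{5}\right)^{2} = 11520$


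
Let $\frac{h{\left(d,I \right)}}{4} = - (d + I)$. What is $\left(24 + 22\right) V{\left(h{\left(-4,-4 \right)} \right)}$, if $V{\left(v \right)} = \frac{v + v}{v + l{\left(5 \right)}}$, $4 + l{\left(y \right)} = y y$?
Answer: $\frac{2944}{53} \approx 55.547$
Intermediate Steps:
$h{\left(d,I \right)} = - 4 I - 4 d$ ($h{\left(d,I \right)} = 4 \left(- (d + I)\right) = 4 \left(- (I + d)\right) = 4 \left(- I - d\right) = - 4 I - 4 d$)
$l{\left(y \right)} = -4 + y^{2}$ ($l{\left(y \right)} = -4 + y y = -4 + y^{2}$)
$V{\left(v \right)} = \frac{2 v}{21 + v}$ ($V{\left(v \right)} = \frac{v + v}{v - \left(4 - 5^{2}\right)} = \frac{2 v}{v + \left(-4 + 25\right)} = \frac{2 v}{v + 21} = \frac{2 v}{21 + v}$)
$\left(24 + 22\right) V{\left(h{\left(-4,-4 \right)} \right)} = \left(24 + 22\right) \frac{2 \left(\left(-4\right) \left(-4\right) - -16\right)}{21 - -32} = 46 \frac{2 \left(16 + 16\right)}{21 + \left(16 + 16\right)} = 46 \cdot 2 \cdot 32 \frac{1}{21 + 32} = 46 \cdot 2 \cdot 32 \cdot \frac{1}{53} = 46 \cdot \frac{64}{53} = \frac{2944}{53}$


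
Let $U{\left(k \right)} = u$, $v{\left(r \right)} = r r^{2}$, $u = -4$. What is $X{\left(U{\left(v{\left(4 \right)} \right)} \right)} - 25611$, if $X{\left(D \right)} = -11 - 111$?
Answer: $-25733$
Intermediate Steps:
$v{\left(r \right)} = r^{3}$
$U{\left(k \right)} = -4$
$X{\left(D \right)} = -122$
$X{\left(U{\left(v{\left(4 \right)} \right)} \right)} - 25611 = -122 - 25611 = -25733$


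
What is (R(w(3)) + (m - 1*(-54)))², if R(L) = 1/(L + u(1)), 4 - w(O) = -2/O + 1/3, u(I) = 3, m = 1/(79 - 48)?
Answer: 1364785249/465124 ≈ 2934.2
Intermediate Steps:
m = 1/31 ≈ 0.032258
w(O) = 11/3 + 2/O (w(O) = 4 - (-2/O + 1/3) = 4 - (-2/O + 1*(⅓)) = 4 - (-2/O + ⅓) = 4 - (⅓ - 2/O) = 4 + (-⅓ + 2/O) = 11/3 + 2/O)
R(L) = 1/(3 + L) (R(L) = 1/(L + 3) = 1/(3 + L))
(R(w(3)) + (m - 1*(-54)))² = (1/(3 + (11/3 + 2/3)) + (1/31 - 1*(-54)))² = (1/(3 + (11/3 + 2*(⅓))) + (1/31 + 54))² = (1/(3 + (11/3 + ⅔)) + 1675/31)² = (1/(3 + 13/3) + 1675/31)² = (1/(22/3) + 1675/31)² = (3/22 + 1675/31)² = (36943/682)² = 1364785249/465124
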